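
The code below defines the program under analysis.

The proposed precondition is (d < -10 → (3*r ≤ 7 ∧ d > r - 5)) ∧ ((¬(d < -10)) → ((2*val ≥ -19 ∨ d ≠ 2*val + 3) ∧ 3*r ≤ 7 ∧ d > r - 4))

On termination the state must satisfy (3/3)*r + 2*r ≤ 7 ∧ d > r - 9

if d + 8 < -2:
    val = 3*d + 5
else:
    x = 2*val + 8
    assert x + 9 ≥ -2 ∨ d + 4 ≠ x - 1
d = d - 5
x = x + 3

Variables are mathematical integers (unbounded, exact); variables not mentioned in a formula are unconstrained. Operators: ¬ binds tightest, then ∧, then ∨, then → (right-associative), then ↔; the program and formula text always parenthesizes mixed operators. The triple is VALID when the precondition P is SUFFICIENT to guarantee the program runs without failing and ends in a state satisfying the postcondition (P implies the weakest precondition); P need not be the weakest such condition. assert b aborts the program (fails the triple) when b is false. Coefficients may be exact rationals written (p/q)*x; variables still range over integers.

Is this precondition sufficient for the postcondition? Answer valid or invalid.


Working backward. After the program, the postcondition (3/3)*r + 2*r ≤ 7 ∧ d > r - 9 must hold; in canonical form it is 3*r ≤ 7 ∧ d > r - 9.
Before x := x + 3: 3*r ≤ 7 ∧ d > r - 9
Before d := d - 5: 3*r ≤ 7 ∧ d > r - 4
Then branch requires 3*r ≤ 7 ∧ d > r - 4; else branch requires (2*val ≥ -19 ∨ d ≠ 2*val + 3) ∧ 3*r ≤ 7 ∧ d > r - 4.
Before the if: (d < -10 → (3*r ≤ 7 ∧ d > r - 4)) ∧ ((¬(d < -10)) → ((2*val ≥ -19 ∨ d ≠ 2*val + 3) ∧ 3*r ≤ 7 ∧ d > r - 4))
The weakest precondition is (d < -10 → (3*r ≤ 7 ∧ d > r - 4)) ∧ ((¬(d < -10)) → ((2*val ≥ -19 ∨ d ≠ 2*val + 3) ∧ 3*r ≤ 7 ∧ d > r - 4)).
Check whether (d < -10 → (3*r ≤ 7 ∧ d > r - 5)) ∧ ((¬(d < -10)) → ((2*val ≥ -19 ∨ d ≠ 2*val + 3) ∧ 3*r ≤ 7 ∧ d > r - 4)) implies it.
Countermodel: at the initial state d = -11, r = -7, val = 0, the precondition holds but the weakest precondition fails.
Answer: invalid


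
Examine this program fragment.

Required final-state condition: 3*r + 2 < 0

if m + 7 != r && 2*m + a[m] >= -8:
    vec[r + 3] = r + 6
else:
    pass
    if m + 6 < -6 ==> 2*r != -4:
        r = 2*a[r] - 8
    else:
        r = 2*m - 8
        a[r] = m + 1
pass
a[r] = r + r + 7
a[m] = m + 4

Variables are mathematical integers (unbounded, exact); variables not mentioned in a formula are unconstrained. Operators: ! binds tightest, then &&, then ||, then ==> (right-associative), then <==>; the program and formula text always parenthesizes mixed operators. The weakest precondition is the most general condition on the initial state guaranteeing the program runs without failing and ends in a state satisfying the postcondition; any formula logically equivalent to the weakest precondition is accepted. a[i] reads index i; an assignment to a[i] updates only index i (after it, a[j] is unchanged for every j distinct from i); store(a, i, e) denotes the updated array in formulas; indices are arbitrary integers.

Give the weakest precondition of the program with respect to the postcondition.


Working backward. After the program, the postcondition 3*r + 2 < 0 must hold; in canonical form it is 3*r < -2.
Before a[m] := m + 4: 3*r < -2
Before a[r] := r + r + 7: 3*r < -2
Before skip: 3*r < -2
Then branch requires 3*r < -2; else branch requires ((m < -12 ==> 2*r != -4) ==> 6*a[r] < 22) && ((!(m < -12 ==> 2*r != -4)) ==> 6*m < 22).
Before the if: ((m != r - 7 && a[m] + 2*m >= -8) ==> 3*r < -2) && ((!(m != r - 7 && a[m] + 2*m >= -8)) ==> (((m < -12 ==> 2*r != -4) ==> 6*a[r] < 22) && ((!(m < -12 ==> 2*r != -4)) ==> 6*m < 22)))
Answer: WP = ((m != r - 7 && a[m] + 2*m >= -8) ==> 3*r < -2) && ((!(m != r - 7 && a[m] + 2*m >= -8)) ==> (((m < -12 ==> 2*r != -4) ==> 6*a[r] < 22) && ((!(m < -12 ==> 2*r != -4)) ==> 6*m < 22)))


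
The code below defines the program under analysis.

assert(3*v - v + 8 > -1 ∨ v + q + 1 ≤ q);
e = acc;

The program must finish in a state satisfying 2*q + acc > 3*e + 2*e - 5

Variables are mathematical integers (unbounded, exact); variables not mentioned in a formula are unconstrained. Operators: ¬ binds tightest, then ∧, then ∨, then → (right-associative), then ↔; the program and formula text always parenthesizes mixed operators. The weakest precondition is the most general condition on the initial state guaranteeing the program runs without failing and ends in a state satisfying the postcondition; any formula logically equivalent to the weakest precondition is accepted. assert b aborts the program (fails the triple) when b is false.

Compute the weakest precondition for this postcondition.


Working backward. After the program, the postcondition 2*q + acc > 3*e + 2*e - 5 must hold; in canonical form it is acc + 2*q > 5*e - 5.
Before e := acc: 2*q > 4*acc - 5
Before assert 3*v - v + 8 > -1 ∨ v + q + 1 ≤ q: (2*v > -9 ∨ v ≤ -1) ∧ 2*q > 4*acc - 5
Answer: WP = (2*v > -9 ∨ v ≤ -1) ∧ 2*q > 4*acc - 5


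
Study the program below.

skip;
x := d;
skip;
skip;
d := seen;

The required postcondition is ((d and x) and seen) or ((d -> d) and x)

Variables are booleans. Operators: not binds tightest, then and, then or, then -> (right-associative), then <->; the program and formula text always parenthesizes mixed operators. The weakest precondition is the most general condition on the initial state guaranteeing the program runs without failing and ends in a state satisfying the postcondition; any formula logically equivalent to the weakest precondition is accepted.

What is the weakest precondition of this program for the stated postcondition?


Working backward. After the program, the postcondition ((d and x) and seen) or ((d -> d) and x) must hold; in canonical form it is (d and x and seen) or x.
Before d := seen: (seen and x) or x
Before skip: (seen and x) or x
Before skip: (seen and x) or x
Before x := d: (seen and d) or d
Before skip: (seen and d) or d
Answer: WP = (seen and d) or d


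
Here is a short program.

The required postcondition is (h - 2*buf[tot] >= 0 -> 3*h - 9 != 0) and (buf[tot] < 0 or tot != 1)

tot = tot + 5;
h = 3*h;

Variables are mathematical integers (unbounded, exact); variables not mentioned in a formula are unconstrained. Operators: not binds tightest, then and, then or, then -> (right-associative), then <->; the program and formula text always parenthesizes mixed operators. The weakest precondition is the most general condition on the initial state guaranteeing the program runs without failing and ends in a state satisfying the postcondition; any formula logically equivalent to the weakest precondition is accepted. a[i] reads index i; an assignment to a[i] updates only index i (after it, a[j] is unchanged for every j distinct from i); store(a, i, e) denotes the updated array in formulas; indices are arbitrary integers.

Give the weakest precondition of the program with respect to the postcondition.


Working backward. After the program, the postcondition (h - 2*buf[tot] >= 0 -> 3*h - 9 != 0) and (buf[tot] < 0 or tot != 1) must hold; in canonical form it is (h >= 2*buf[tot] -> 3*h != 9) and (buf[tot] < 0 or tot != 1).
Before h := 3*h: (3*h >= 2*buf[tot] -> 9*h != 9) and (buf[tot] < 0 or tot != 1)
Before tot := tot + 5: (3*h >= 2*buf[tot + 5] -> 9*h != 9) and (buf[tot + 5] < 0 or tot != -4)
Answer: WP = (3*h >= 2*buf[tot + 5] -> 9*h != 9) and (buf[tot + 5] < 0 or tot != -4)


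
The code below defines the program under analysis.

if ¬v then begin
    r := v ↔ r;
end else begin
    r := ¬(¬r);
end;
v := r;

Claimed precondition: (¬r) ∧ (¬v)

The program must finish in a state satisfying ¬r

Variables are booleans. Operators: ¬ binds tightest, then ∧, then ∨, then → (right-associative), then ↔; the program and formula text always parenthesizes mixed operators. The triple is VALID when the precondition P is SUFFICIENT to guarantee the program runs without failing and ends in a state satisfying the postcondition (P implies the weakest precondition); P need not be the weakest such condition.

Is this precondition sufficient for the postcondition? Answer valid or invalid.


Working backward. After the program, ¬r must hold.
Before v := r: ¬r
Then branch requires ¬(v ↔ r); else branch requires ¬r.
Before the if: ((¬v) → (¬(v ↔ r))) ∧ (v → (¬r))
The weakest precondition is ((¬v) → (¬(v ↔ r))) ∧ (v → (¬r)).
Check whether (¬r) ∧ (¬v) implies it.
Countermodel: at the initial state r = false, v = false, the precondition holds but the weakest precondition fails.
Answer: invalid


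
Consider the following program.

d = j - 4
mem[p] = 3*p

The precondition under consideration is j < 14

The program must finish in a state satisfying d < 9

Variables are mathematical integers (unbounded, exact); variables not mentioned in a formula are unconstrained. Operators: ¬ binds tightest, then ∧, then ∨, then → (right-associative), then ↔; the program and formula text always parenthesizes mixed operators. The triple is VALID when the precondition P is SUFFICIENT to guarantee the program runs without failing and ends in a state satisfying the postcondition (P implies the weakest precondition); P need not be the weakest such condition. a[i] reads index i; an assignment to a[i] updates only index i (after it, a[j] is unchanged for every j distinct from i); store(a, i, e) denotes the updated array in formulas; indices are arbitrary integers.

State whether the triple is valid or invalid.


Working backward. After the program, d < 9 must hold.
Before mem[p] := 3*p: d < 9
Before d := j - 4: j < 13
The weakest precondition is j < 13.
Check whether j < 14 implies it.
Countermodel: at the initial state j = 13, the precondition holds but the weakest precondition fails.
Answer: invalid


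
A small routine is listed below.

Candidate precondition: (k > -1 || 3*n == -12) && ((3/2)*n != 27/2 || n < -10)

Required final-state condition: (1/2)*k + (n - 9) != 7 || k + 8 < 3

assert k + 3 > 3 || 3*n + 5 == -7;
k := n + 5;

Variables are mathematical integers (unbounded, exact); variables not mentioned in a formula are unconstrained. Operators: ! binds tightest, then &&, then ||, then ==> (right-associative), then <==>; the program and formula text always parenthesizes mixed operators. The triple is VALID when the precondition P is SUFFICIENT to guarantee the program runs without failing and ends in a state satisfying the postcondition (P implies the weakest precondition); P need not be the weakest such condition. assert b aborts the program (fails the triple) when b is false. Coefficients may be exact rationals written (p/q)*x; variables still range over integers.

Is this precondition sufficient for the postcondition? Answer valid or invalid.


Working backward. After the program, the postcondition (1/2)*k + (n - 9) != 7 || k + 8 < 3 must hold; in canonical form it is (1/2)*k + n != 16 || k < -5.
Before k := n + 5: (3/2)*n != 27/2 || n < -10
Before assert k + 3 > 3 || 3*n + 5 == -7: (k > 0 || 3*n == -12) && ((3/2)*n != 27/2 || n < -10)
The weakest precondition is (k > 0 || 3*n == -12) && ((3/2)*n != 27/2 || n < -10).
Check whether (k > -1 || 3*n == -12) && ((3/2)*n != 27/2 || n < -10) implies it.
Countermodel: at the initial state k = 0, n = -5, the precondition holds but the weakest precondition fails.
Answer: invalid


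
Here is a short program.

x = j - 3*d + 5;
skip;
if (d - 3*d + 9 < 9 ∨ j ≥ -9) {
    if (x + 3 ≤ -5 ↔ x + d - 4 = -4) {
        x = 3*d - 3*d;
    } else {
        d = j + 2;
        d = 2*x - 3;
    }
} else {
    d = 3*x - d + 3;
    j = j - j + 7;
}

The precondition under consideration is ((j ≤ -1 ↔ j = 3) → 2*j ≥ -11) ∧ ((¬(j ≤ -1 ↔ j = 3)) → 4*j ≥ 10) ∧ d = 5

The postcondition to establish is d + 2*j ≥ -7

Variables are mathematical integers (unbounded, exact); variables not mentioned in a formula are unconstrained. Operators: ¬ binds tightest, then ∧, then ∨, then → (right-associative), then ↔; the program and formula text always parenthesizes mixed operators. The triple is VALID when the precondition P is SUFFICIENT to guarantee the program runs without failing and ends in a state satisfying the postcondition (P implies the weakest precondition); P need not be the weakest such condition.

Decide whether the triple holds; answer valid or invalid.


Working backward. After the program, d + 2*j ≥ -7 must hold.
Then branch requires ((x ≤ -8 ↔ d + x = 0) → d + 2*j ≥ -7) ∧ ((¬(x ≤ -8 ↔ d + x = 0)) → 2*j + 2*x ≥ -4); else branch requires 3*x ≥ d - 24.
Before the if: ((2*d > 0 ∨ j ≥ -9) → (((x ≤ -8 ↔ d + x = 0) → d + 2*j ≥ -7) ∧ ((¬(x ≤ -8 ↔ d + x = 0)) → 2*j + 2*x ≥ -4))) ∧ ((¬(2*d > 0 ∨ j ≥ -9)) → 3*x ≥ d - 24)
Before skip: ((2*d > 0 ∨ j ≥ -9) → (((x ≤ -8 ↔ d + x = 0) → d + 2*j ≥ -7) ∧ ((¬(x ≤ -8 ↔ d + x = 0)) → 2*j + 2*x ≥ -4))) ∧ ((¬(2*d > 0 ∨ j ≥ -9)) → 3*x ≥ d - 24)
Before x := j - 3*d + 5: ((2*d > 0 ∨ j ≥ -9) → (((j ≤ 3*d - 13 ↔ j = 2*d - 5) → d + 2*j ≥ -7) ∧ ((¬(j ≤ 3*d - 13 ↔ j = 2*d - 5)) → 4*j ≥ 6*d - 14))) ∧ ((¬(2*d > 0 ∨ j ≥ -9)) → 3*j ≥ 10*d - 39)
The weakest precondition is ((2*d > 0 ∨ j ≥ -9) → (((j ≤ 3*d - 13 ↔ j = 2*d - 5) → d + 2*j ≥ -7) ∧ ((¬(j ≤ 3*d - 13 ↔ j = 2*d - 5)) → 4*j ≥ 6*d - 14))) ∧ ((¬(2*d > 0 ∨ j ≥ -9)) → 3*j ≥ 10*d - 39).
Check whether ((j ≤ -1 ↔ j = 3) → 2*j ≥ -11) ∧ ((¬(j ≤ -1 ↔ j = 3)) → 4*j ≥ 10) ∧ d = 5 implies it.
Countermodel: at the initial state d = 5, j = 0, the precondition holds but the weakest precondition fails.
Answer: invalid


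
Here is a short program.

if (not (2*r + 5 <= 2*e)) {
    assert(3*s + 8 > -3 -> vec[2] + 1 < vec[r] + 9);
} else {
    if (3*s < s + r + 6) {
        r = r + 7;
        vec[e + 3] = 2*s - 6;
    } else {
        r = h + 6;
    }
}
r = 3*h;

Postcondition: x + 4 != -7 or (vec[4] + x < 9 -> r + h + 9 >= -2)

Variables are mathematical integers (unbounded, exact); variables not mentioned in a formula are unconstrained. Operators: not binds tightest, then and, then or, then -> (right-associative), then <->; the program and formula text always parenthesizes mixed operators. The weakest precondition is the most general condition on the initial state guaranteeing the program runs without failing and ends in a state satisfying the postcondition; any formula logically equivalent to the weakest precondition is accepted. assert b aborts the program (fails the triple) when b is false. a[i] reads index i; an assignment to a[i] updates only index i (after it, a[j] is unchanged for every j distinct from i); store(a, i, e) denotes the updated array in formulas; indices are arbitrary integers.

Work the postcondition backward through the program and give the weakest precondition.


Working backward. After the program, the postcondition x + 4 != -7 or (vec[4] + x < 9 -> r + h + 9 >= -2) must hold; in canonical form it is x != -11 or (vec[4] + x < 9 -> h + r >= -11).
Before r := 3*h: x != -11 or (vec[4] + x < 9 -> 4*h >= -11)
Then branch requires (3*s > -11 -> vec[2] < vec[r] + 8) and (x != -11 or (vec[4] + x < 9 -> 4*h >= -11)); else branch requires (2*s < r + 6 -> (x != -11 or (store(vec, e + 3, 2*s - 6)[4] + x < 9 -> 4*h >= -11))) and ((not (2*s < r + 6)) -> (x != -11 or (vec[4] + x < 9 -> 4*h >= -11))).
Before the if: ((not (2*r <= 2*e - 5)) -> ((3*s > -11 -> vec[2] < vec[r] + 8) and (x != -11 or (vec[4] + x < 9 -> 4*h >= -11)))) and (2*r <= 2*e - 5 -> ((2*s < r + 6 -> (x != -11 or (store(vec, e + 3, 2*s - 6)[4] + x < 9 -> 4*h >= -11))) and ((not (2*s < r + 6)) -> (x != -11 or (vec[4] + x < 9 -> 4*h >= -11)))))
Answer: WP = ((not (2*r <= 2*e - 5)) -> ((3*s > -11 -> vec[2] < vec[r] + 8) and (x != -11 or (vec[4] + x < 9 -> 4*h >= -11)))) and (2*r <= 2*e - 5 -> ((2*s < r + 6 -> (x != -11 or (store(vec, e + 3, 2*s - 6)[4] + x < 9 -> 4*h >= -11))) and ((not (2*s < r + 6)) -> (x != -11 or (vec[4] + x < 9 -> 4*h >= -11)))))


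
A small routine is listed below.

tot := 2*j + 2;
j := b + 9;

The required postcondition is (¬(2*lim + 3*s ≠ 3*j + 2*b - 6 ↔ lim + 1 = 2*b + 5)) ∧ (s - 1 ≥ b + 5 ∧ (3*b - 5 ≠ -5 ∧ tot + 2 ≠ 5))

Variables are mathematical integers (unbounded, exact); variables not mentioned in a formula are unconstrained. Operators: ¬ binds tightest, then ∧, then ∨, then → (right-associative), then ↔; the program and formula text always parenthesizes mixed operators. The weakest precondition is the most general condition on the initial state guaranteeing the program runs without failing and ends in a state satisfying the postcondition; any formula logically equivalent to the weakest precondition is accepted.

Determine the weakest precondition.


Working backward. After the program, the postcondition (¬(2*lim + 3*s ≠ 3*j + 2*b - 6 ↔ lim + 1 = 2*b + 5)) ∧ (s - 1 ≥ b + 5 ∧ (3*b - 5 ≠ -5 ∧ tot + 2 ≠ 5)) must hold; in canonical form it is (¬(2*lim + 3*s ≠ 2*b + 3*j - 6 ↔ lim = 2*b + 4)) ∧ s ≥ b + 6 ∧ 3*b ≠ 0 ∧ tot ≠ 3.
Before j := b + 9: (¬(2*lim + 3*s ≠ 5*b + 21 ↔ lim = 2*b + 4)) ∧ s ≥ b + 6 ∧ 3*b ≠ 0 ∧ tot ≠ 3
Before tot := 2*j + 2: (¬(2*lim + 3*s ≠ 5*b + 21 ↔ lim = 2*b + 4)) ∧ s ≥ b + 6 ∧ 3*b ≠ 0 ∧ 2*j ≠ 1
Answer: WP = (¬(2*lim + 3*s ≠ 5*b + 21 ↔ lim = 2*b + 4)) ∧ s ≥ b + 6 ∧ 3*b ≠ 0 ∧ 2*j ≠ 1


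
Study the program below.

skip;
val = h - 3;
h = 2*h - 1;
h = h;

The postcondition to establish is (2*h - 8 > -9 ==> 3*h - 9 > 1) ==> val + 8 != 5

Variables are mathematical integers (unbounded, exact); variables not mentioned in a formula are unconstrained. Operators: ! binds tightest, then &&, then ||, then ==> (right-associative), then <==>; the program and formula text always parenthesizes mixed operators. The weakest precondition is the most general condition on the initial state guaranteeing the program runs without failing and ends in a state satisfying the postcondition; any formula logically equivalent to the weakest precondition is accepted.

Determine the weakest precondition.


Working backward. After the program, the postcondition (2*h - 8 > -9 ==> 3*h - 9 > 1) ==> val + 8 != 5 must hold; in canonical form it is (2*h > -1 ==> 3*h > 10) ==> val != -3.
Before h := h: (2*h > -1 ==> 3*h > 10) ==> val != -3
Before h := 2*h - 1: (4*h > 1 ==> 6*h > 13) ==> val != -3
Before val := h - 3: (4*h > 1 ==> 6*h > 13) ==> h != 0
Before skip: (4*h > 1 ==> 6*h > 13) ==> h != 0
Answer: WP = (4*h > 1 ==> 6*h > 13) ==> h != 0


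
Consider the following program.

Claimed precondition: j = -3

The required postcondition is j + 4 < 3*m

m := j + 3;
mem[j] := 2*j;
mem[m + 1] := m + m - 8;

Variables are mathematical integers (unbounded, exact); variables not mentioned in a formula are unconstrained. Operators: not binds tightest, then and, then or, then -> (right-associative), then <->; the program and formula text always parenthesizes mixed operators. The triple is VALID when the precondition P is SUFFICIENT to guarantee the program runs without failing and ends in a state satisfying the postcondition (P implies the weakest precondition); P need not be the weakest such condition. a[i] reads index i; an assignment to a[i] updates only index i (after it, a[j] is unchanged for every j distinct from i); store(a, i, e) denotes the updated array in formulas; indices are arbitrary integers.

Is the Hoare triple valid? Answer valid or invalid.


Working backward. After the program, the postcondition j + 4 < 3*m must hold; in canonical form it is j < 3*m - 4.
Before mem[m + 1] := m + m - 8: j < 3*m - 4
Before mem[j] := 2*j: j < 3*m - 4
Before m := j + 3: 2*j > -5
The weakest precondition is 2*j > -5.
Check whether j = -3 implies it.
Countermodel: at the initial state j = -3, the precondition holds but the weakest precondition fails.
Answer: invalid


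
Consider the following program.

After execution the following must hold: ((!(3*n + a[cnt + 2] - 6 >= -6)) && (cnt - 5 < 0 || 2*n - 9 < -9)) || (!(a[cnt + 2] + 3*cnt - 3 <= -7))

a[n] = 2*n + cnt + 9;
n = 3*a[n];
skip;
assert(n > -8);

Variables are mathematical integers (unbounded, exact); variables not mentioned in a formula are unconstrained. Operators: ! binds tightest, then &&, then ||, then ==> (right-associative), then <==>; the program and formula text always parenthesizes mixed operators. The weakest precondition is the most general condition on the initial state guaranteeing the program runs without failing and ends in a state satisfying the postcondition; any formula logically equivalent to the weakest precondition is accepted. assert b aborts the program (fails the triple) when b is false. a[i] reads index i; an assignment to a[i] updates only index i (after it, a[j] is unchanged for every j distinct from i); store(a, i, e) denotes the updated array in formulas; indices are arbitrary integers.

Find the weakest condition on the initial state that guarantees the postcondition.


Working backward. After the program, the postcondition ((!(3*n + a[cnt + 2] - 6 >= -6)) && (cnt - 5 < 0 || 2*n - 9 < -9)) || (!(a[cnt + 2] + 3*cnt - 3 <= -7)) must hold; in canonical form it is ((!(a[cnt + 2] + 3*n >= 0)) && (cnt < 5 || 2*n < 0)) || (!(a[cnt + 2] + 3*cnt <= -4)).
Before assert n > -8: n > -8 && (((!(a[cnt + 2] + 3*n >= 0)) && (cnt < 5 || 2*n < 0)) || (!(a[cnt + 2] + 3*cnt <= -4)))
Before skip: n > -8 && (((!(a[cnt + 2] + 3*n >= 0)) && (cnt < 5 || 2*n < 0)) || (!(a[cnt + 2] + 3*cnt <= -4)))
Before n := 3*a[n]: 3*a[n] > -8 && (((!(a[cnt + 2] + 9*a[n] >= 0)) && (cnt < 5 || 6*a[n] < 0)) || (!(a[cnt + 2] + 3*cnt <= -4)))
Before a[n] := 2*n + cnt + 9: 3*store(a, n, cnt + 2*n + 9)[n] > -8 && (((!(store(a, n, cnt + 2*n + 9)[cnt + 2] + 9*store(a, n, cnt + 2*n + 9)[n] >= 0)) && (cnt < 5 || 6*store(a, n, cnt + 2*n + 9)[n] < 0)) || (!(store(a, n, cnt + 2*n + 9)[cnt + 2] + 3*cnt <= -4)))
Answer: WP = 3*store(a, n, cnt + 2*n + 9)[n] > -8 && (((!(store(a, n, cnt + 2*n + 9)[cnt + 2] + 9*store(a, n, cnt + 2*n + 9)[n] >= 0)) && (cnt < 5 || 6*store(a, n, cnt + 2*n + 9)[n] < 0)) || (!(store(a, n, cnt + 2*n + 9)[cnt + 2] + 3*cnt <= -4)))


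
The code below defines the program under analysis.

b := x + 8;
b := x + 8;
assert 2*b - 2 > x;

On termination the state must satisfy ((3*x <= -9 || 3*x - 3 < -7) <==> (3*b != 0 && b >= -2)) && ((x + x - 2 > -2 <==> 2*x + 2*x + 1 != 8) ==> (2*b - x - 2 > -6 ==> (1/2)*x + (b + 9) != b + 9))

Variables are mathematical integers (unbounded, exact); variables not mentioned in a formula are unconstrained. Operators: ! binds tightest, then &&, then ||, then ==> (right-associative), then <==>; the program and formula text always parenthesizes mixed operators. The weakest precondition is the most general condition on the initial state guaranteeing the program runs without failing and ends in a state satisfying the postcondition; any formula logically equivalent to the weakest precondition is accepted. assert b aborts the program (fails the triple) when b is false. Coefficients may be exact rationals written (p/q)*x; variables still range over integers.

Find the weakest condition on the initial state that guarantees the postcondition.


Working backward. After the program, the postcondition ((3*x <= -9 || 3*x - 3 < -7) <==> (3*b != 0 && b >= -2)) && ((x + x - 2 > -2 <==> 2*x + 2*x + 1 != 8) ==> (2*b - x - 2 > -6 ==> (1/2)*x + (b + 9) != b + 9)) must hold; in canonical form it is ((3*x <= -9 || 3*x < -4) <==> (3*b != 0 && b >= -2)) && ((2*x > 0 <==> 4*x != 7) ==> (2*b > x - 4 ==> (1/2)*x != 0)).
Before assert 2*b - 2 > x: 2*b > x + 2 && ((3*x <= -9 || 3*x < -4) <==> (3*b != 0 && b >= -2)) && ((2*x > 0 <==> 4*x != 7) ==> (2*b > x - 4 ==> (1/2)*x != 0))
Before b := x + 8: x > -14 && ((3*x <= -9 || 3*x < -4) <==> (3*x != -24 && x >= -10)) && ((2*x > 0 <==> 4*x != 7) ==> (x > -20 ==> (1/2)*x != 0))
Before b := x + 8: x > -14 && ((3*x <= -9 || 3*x < -4) <==> (3*x != -24 && x >= -10)) && ((2*x > 0 <==> 4*x != 7) ==> (x > -20 ==> (1/2)*x != 0))
Answer: WP = x > -14 && ((3*x <= -9 || 3*x < -4) <==> (3*x != -24 && x >= -10)) && ((2*x > 0 <==> 4*x != 7) ==> (x > -20 ==> (1/2)*x != 0))


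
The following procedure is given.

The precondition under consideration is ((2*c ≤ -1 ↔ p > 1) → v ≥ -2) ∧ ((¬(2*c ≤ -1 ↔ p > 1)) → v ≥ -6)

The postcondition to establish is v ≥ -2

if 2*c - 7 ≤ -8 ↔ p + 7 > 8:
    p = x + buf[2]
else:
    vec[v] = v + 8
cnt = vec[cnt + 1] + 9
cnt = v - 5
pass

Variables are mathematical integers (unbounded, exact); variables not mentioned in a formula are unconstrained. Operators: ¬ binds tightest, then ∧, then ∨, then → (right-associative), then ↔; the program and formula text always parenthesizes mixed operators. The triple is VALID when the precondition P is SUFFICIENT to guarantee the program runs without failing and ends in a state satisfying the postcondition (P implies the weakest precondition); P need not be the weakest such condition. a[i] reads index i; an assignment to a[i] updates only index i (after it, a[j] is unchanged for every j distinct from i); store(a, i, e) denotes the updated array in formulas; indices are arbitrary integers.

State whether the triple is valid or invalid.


Working backward. After the program, v ≥ -2 must hold.
Before skip: v ≥ -2
Before cnt := v - 5: v ≥ -2
Before cnt := vec[cnt + 1] + 9: v ≥ -2
Then branch requires v ≥ -2; else branch requires v ≥ -2.
Before the if: ((2*c ≤ -1 ↔ p > 1) → v ≥ -2) ∧ ((¬(2*c ≤ -1 ↔ p > 1)) → v ≥ -2)
The weakest precondition is ((2*c ≤ -1 ↔ p > 1) → v ≥ -2) ∧ ((¬(2*c ≤ -1 ↔ p > 1)) → v ≥ -2).
Check whether ((2*c ≤ -1 ↔ p > 1) → v ≥ -2) ∧ ((¬(2*c ≤ -1 ↔ p > 1)) → v ≥ -6) implies it.
Countermodel: at the initial state c = 0, p = 2, v = -6, the precondition holds but the weakest precondition fails.
Answer: invalid


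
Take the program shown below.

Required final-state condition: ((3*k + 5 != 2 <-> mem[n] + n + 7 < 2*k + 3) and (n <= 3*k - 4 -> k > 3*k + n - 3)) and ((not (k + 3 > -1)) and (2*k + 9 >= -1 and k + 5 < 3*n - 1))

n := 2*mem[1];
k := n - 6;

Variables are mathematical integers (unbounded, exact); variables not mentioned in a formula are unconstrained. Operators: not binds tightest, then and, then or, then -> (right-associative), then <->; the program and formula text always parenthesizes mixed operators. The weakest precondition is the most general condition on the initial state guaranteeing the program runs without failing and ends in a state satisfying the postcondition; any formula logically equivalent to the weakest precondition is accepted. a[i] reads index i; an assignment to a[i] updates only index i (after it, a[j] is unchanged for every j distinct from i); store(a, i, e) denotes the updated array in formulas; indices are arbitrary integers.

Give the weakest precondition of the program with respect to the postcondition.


Working backward. After the program, the postcondition ((3*k + 5 != 2 <-> mem[n] + n + 7 < 2*k + 3) and (n <= 3*k - 4 -> k > 3*k + n - 3)) and ((not (k + 3 > -1)) and (2*k + 9 >= -1 and k + 5 < 3*n - 1)) must hold; in canonical form it is (3*k != -3 <-> mem[n] + n < 2*k - 4) and (n <= 3*k - 4 -> 2*k + n < 3) and (not (k > -4)) and 2*k >= -10 and k < 3*n - 6.
Before k := n - 6: (3*n != 15 <-> mem[n] < n - 16) and (2*n >= 22 -> 3*n < 15) and (not (n > 2)) and 2*n >= 2 and 2*n > 0
Before n := 2*mem[1]: (6*mem[1] != 15 <-> mem[2*mem[1]] < 2*mem[1] - 16) and (4*mem[1] >= 22 -> 6*mem[1] < 15) and (not (2*mem[1] > 2)) and 4*mem[1] >= 2 and 4*mem[1] > 0
Answer: WP = (6*mem[1] != 15 <-> mem[2*mem[1]] < 2*mem[1] - 16) and (4*mem[1] >= 22 -> 6*mem[1] < 15) and (not (2*mem[1] > 2)) and 4*mem[1] >= 2 and 4*mem[1] > 0


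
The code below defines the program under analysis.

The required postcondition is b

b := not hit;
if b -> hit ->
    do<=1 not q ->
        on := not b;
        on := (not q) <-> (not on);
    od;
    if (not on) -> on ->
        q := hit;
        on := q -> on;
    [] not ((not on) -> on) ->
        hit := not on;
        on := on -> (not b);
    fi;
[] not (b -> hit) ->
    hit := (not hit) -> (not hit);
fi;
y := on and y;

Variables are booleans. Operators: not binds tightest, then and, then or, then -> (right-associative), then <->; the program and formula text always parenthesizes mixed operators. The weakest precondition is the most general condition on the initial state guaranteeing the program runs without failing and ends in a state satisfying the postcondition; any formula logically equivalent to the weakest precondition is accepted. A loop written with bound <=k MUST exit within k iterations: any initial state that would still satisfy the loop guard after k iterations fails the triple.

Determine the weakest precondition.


Working backward. After the program, b must hold.
Before y := on and y: b
Then branch requires ((not q) -> (q and (((not ((not q) <-> b)) -> ((not q) <-> b)) -> b) and ((not ((not ((not q) <-> b)) -> ((not q) <-> b))) -> b))) and (q -> ((((not on) -> on) -> b) and ((not ((not on) -> on)) -> b))); else branch requires b.
Before the if: ((b -> hit) -> (((not q) -> (q and (((not ((not q) <-> b)) -> ((not q) <-> b)) -> b) and ((not ((not ((not q) <-> b)) -> ((not q) <-> b))) -> b))) and (q -> ((((not on) -> on) -> b) and ((not ((not on) -> on)) -> b))))) and ((not (b -> hit)) -> b)
Before b := not hit: (((not hit) -> hit) -> (((not q) -> (q and (((not ((not q) <-> (not hit))) -> ((not q) <-> (not hit))) -> (not hit)) and ((not ((not ((not q) <-> (not hit))) -> ((not q) <-> (not hit)))) -> (not hit)))) and (q -> ((((not on) -> on) -> (not hit)) and ((not ((not on) -> on)) -> (not hit)))))) and ((not ((not hit) -> hit)) -> (not hit))
Answer: WP = (((not hit) -> hit) -> (((not q) -> (q and (((not ((not q) <-> (not hit))) -> ((not q) <-> (not hit))) -> (not hit)) and ((not ((not ((not q) <-> (not hit))) -> ((not q) <-> (not hit)))) -> (not hit)))) and (q -> ((((not on) -> on) -> (not hit)) and ((not ((not on) -> on)) -> (not hit)))))) and ((not ((not hit) -> hit)) -> (not hit))


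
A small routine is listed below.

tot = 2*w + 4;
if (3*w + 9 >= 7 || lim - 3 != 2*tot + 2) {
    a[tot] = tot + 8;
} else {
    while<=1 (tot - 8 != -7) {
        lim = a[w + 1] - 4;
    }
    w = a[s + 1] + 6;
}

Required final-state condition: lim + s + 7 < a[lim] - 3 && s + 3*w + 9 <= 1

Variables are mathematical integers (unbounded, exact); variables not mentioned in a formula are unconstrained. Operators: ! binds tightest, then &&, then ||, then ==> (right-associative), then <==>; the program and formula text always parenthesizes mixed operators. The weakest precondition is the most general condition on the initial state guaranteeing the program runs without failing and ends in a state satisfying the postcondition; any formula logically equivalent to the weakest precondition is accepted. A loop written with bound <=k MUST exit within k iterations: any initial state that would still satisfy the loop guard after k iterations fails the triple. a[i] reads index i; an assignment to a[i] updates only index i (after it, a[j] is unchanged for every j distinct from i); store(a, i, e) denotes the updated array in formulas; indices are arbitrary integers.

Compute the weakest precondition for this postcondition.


Working backward. After the program, the postcondition lim + s + 7 < a[lim] - 3 && s + 3*w + 9 <= 1 must hold; in canonical form it is lim + s < a[lim] - 10 && s + 3*w <= -8.
Then branch requires lim + s < store(a, tot, tot + 8)[lim] - 10 && s + 3*w <= -8; else branch requires (tot != 1 ==> ((!(tot != 1)) && a[w + 1] + s < a[a[w + 1] - 4] - 6 && 3*a[s + 1] + s <= -26)) && ((!(tot != 1)) ==> (lim + s < a[lim] - 10 && 3*a[s + 1] + s <= -26)).
Before the if: ((3*w >= -2 || lim != 2*tot + 5) ==> (lim + s < store(a, tot, tot + 8)[lim] - 10 && s + 3*w <= -8)) && ((!(3*w >= -2 || lim != 2*tot + 5)) ==> ((tot != 1 ==> ((!(tot != 1)) && a[w + 1] + s < a[a[w + 1] - 4] - 6 && 3*a[s + 1] + s <= -26)) && ((!(tot != 1)) ==> (lim + s < a[lim] - 10 && 3*a[s + 1] + s <= -26))))
Before tot := 2*w + 4: ((3*w >= -2 || lim != 4*w + 13) ==> (lim + s < store(a, 2*w + 4, 2*w + 12)[lim] - 10 && s + 3*w <= -8)) && ((!(3*w >= -2 || lim != 4*w + 13)) ==> ((2*w != -3 ==> ((!(2*w != -3)) && a[w + 1] + s < a[a[w + 1] - 4] - 6 && 3*a[s + 1] + s <= -26)) && ((!(2*w != -3)) ==> (lim + s < a[lim] - 10 && 3*a[s + 1] + s <= -26))))
Answer: WP = ((3*w >= -2 || lim != 4*w + 13) ==> (lim + s < store(a, 2*w + 4, 2*w + 12)[lim] - 10 && s + 3*w <= -8)) && ((!(3*w >= -2 || lim != 4*w + 13)) ==> ((2*w != -3 ==> ((!(2*w != -3)) && a[w + 1] + s < a[a[w + 1] - 4] - 6 && 3*a[s + 1] + s <= -26)) && ((!(2*w != -3)) ==> (lim + s < a[lim] - 10 && 3*a[s + 1] + s <= -26))))


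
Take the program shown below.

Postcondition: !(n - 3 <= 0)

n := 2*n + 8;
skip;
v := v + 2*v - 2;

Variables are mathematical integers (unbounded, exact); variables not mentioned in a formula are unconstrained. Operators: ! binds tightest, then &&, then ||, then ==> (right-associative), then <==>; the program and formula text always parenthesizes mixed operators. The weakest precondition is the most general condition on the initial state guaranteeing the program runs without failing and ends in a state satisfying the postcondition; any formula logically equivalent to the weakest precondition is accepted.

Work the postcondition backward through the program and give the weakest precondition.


Working backward. After the program, the postcondition !(n - 3 <= 0) must hold; in canonical form it is !(n <= 3).
Before v := v + 2*v - 2: !(n <= 3)
Before skip: !(n <= 3)
Before n := 2*n + 8: !(2*n <= -5)
Answer: WP = !(2*n <= -5)


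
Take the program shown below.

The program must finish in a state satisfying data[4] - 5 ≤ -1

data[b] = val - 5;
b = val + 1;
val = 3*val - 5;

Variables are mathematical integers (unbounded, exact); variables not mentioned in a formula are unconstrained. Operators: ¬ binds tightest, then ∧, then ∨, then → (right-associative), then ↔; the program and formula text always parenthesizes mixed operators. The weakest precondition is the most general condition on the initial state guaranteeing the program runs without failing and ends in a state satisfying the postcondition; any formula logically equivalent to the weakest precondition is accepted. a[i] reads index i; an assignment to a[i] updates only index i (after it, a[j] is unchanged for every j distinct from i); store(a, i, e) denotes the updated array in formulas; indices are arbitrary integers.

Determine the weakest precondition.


Working backward. After the program, the postcondition data[4] - 5 ≤ -1 must hold; in canonical form it is data[4] ≤ 4.
Before val := 3*val - 5: data[4] ≤ 4
Before b := val + 1: data[4] ≤ 4
Before data[b] := val - 5: store(data, b, val - 5)[4] ≤ 4
Answer: WP = store(data, b, val - 5)[4] ≤ 4


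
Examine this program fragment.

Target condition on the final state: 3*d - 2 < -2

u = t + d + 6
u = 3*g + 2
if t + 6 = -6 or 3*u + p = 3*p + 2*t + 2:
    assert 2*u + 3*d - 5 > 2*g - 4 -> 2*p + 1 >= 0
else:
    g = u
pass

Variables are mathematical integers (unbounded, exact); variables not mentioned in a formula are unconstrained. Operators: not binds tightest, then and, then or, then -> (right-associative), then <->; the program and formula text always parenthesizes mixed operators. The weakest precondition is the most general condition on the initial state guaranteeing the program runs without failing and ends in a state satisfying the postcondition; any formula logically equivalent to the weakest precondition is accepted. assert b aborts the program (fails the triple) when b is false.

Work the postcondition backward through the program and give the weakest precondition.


Working backward. After the program, the postcondition 3*d - 2 < -2 must hold; in canonical form it is 3*d < 0.
Before skip: 3*d < 0
Then branch requires (3*d + 2*u > 2*g + 1 -> 2*p >= -1) and 3*d < 0; else branch requires 3*d < 0.
Before the if: ((t = -12 or 3*u = 2*p + 2*t + 2) -> ((3*d + 2*u > 2*g + 1 -> 2*p >= -1) and 3*d < 0)) and ((not (t = -12 or 3*u = 2*p + 2*t + 2)) -> 3*d < 0)
Before u := 3*g + 2: ((t = -12 or 9*g = 2*p + 2*t - 4) -> ((3*d + 4*g > -3 -> 2*p >= -1) and 3*d < 0)) and ((not (t = -12 or 9*g = 2*p + 2*t - 4)) -> 3*d < 0)
Before u := t + d + 6: ((t = -12 or 9*g = 2*p + 2*t - 4) -> ((3*d + 4*g > -3 -> 2*p >= -1) and 3*d < 0)) and ((not (t = -12 or 9*g = 2*p + 2*t - 4)) -> 3*d < 0)
Answer: WP = ((t = -12 or 9*g = 2*p + 2*t - 4) -> ((3*d + 4*g > -3 -> 2*p >= -1) and 3*d < 0)) and ((not (t = -12 or 9*g = 2*p + 2*t - 4)) -> 3*d < 0)


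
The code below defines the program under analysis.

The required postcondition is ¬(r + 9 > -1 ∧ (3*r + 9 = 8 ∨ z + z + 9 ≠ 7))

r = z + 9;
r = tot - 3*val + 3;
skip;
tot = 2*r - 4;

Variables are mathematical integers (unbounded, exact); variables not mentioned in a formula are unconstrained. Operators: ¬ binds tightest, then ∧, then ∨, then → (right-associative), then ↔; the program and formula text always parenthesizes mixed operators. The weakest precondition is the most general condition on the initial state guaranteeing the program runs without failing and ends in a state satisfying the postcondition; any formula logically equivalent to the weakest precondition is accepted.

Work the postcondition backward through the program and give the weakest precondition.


Working backward. After the program, the postcondition ¬(r + 9 > -1 ∧ (3*r + 9 = 8 ∨ z + z + 9 ≠ 7)) must hold; in canonical form it is ¬(r > -10 ∧ (3*r = -1 ∨ 2*z ≠ -2)).
Before tot := 2*r - 4: ¬(r > -10 ∧ (3*r = -1 ∨ 2*z ≠ -2))
Before skip: ¬(r > -10 ∧ (3*r = -1 ∨ 2*z ≠ -2))
Before r := tot - 3*val + 3: ¬(tot > 3*val - 13 ∧ (3*tot = 9*val - 10 ∨ 2*z ≠ -2))
Before r := z + 9: ¬(tot > 3*val - 13 ∧ (3*tot = 9*val - 10 ∨ 2*z ≠ -2))
Answer: WP = ¬(tot > 3*val - 13 ∧ (3*tot = 9*val - 10 ∨ 2*z ≠ -2))


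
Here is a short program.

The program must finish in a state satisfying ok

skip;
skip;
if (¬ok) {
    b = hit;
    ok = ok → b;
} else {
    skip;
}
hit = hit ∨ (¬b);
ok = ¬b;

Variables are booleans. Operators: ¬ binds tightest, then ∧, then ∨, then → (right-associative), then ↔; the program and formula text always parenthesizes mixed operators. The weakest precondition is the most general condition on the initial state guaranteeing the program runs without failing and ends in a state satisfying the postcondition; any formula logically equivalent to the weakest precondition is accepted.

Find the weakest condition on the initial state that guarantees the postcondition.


Working backward. After the program, ok must hold.
Before ok := ¬b: ¬b
Before hit := hit ∨ (¬b): ¬b
Then branch requires ¬hit; else branch requires ¬b.
Before the if: ((¬ok) → (¬hit)) ∧ (ok → (¬b))
Before skip: ((¬ok) → (¬hit)) ∧ (ok → (¬b))
Before skip: ((¬ok) → (¬hit)) ∧ (ok → (¬b))
Answer: WP = ((¬ok) → (¬hit)) ∧ (ok → (¬b))


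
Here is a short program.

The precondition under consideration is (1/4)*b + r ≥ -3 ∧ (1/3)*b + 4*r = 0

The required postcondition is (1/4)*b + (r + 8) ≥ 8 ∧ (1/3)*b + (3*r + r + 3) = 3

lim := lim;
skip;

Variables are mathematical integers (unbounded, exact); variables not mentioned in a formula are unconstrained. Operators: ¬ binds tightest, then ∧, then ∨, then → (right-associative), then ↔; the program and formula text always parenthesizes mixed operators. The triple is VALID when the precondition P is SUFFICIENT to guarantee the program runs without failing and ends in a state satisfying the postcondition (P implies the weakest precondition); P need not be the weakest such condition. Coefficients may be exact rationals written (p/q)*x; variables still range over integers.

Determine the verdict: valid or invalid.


Working backward. After the program, the postcondition (1/4)*b + (r + 8) ≥ 8 ∧ (1/3)*b + (3*r + r + 3) = 3 must hold; in canonical form it is (1/4)*b + r ≥ 0 ∧ (1/3)*b + 4*r = 0.
Before skip: (1/4)*b + r ≥ 0 ∧ (1/3)*b + 4*r = 0
Before lim := lim: (1/4)*b + r ≥ 0 ∧ (1/3)*b + 4*r = 0
The weakest precondition is (1/4)*b + r ≥ 0 ∧ (1/3)*b + 4*r = 0.
Check whether (1/4)*b + r ≥ -3 ∧ (1/3)*b + 4*r = 0 implies it.
Countermodel: at the initial state b = -12, r = 1, the precondition holds but the weakest precondition fails.
Answer: invalid
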